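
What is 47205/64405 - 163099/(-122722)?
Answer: 75802247/36762374 ≈ 2.0620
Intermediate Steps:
47205/64405 - 163099/(-122722) = 47205*(1/64405) - 163099*(-1/122722) = 9441/12881 + 3793/2854 = 75802247/36762374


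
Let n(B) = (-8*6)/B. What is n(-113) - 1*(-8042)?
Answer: 908794/113 ≈ 8042.4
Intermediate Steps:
n(B) = -48/B
n(-113) - 1*(-8042) = -48/(-113) - 1*(-8042) = -48*(-1/113) + 8042 = 48/113 + 8042 = 908794/113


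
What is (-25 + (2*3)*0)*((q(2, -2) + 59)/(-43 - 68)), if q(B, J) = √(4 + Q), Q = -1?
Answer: 1475/111 + 25*√3/111 ≈ 13.678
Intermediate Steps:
q(B, J) = √3 (q(B, J) = √(4 - 1) = √3)
(-25 + (2*3)*0)*((q(2, -2) + 59)/(-43 - 68)) = (-25 + (2*3)*0)*((√3 + 59)/(-43 - 68)) = (-25 + 6*0)*((59 + √3)/(-111)) = (-25 + 0)*((59 + √3)*(-1/111)) = -25*(-59/111 - √3/111) = 1475/111 + 25*√3/111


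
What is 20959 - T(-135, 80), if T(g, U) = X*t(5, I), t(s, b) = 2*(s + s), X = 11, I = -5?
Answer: 20739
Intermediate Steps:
t(s, b) = 4*s (t(s, b) = 2*(2*s) = 4*s)
T(g, U) = 220 (T(g, U) = 11*(4*5) = 11*20 = 220)
20959 - T(-135, 80) = 20959 - 1*220 = 20959 - 220 = 20739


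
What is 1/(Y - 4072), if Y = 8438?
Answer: 1/4366 ≈ 0.00022904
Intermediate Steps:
1/(Y - 4072) = 1/(8438 - 4072) = 1/4366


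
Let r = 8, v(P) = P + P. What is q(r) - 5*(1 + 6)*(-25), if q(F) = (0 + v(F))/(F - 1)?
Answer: 6141/7 ≈ 877.29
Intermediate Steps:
v(P) = 2*P
q(F) = 2*F/(-1 + F) (q(F) = (0 + 2*F)/(F - 1) = (2*F)/(-1 + F) = 2*F/(-1 + F))
q(r) - 5*(1 + 6)*(-25) = 2*8/(-1 + 8) - 5*(1 + 6)*(-25) = 2*8/7 - 5*7*(-25) = 2*8*(⅐) - 35*(-25) = 16/7 + 875 = 6141/7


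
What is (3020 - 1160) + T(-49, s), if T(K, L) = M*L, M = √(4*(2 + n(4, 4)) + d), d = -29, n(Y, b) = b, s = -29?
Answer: 1860 - 29*I*√5 ≈ 1860.0 - 64.846*I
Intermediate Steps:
M = I*√5 (M = √(4*(2 + 4) - 29) = √(4*6 - 29) = √(24 - 29) = √(-5) = I*√5 ≈ 2.2361*I)
T(K, L) = I*L*√5 (T(K, L) = (I*√5)*L = I*L*√5)
(3020 - 1160) + T(-49, s) = (3020 - 1160) + I*(-29)*√5 = 1860 - 29*I*√5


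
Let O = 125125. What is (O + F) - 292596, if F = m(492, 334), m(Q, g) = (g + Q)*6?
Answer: -162515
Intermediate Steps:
m(Q, g) = 6*Q + 6*g (m(Q, g) = (Q + g)*6 = 6*Q + 6*g)
F = 4956 (F = 6*492 + 6*334 = 2952 + 2004 = 4956)
(O + F) - 292596 = (125125 + 4956) - 292596 = 130081 - 292596 = -162515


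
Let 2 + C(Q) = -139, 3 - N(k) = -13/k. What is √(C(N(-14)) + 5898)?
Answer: √5757 ≈ 75.875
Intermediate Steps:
N(k) = 3 + 13/k (N(k) = 3 - (-13)/k = 3 + 13/k)
C(Q) = -141 (C(Q) = -2 - 139 = -141)
√(C(N(-14)) + 5898) = √(-141 + 5898) = √5757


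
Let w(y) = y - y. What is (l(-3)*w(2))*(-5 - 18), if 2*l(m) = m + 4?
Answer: 0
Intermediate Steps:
w(y) = 0
l(m) = 2 + m/2 (l(m) = (m + 4)/2 = (4 + m)/2 = 2 + m/2)
(l(-3)*w(2))*(-5 - 18) = ((2 + (½)*(-3))*0)*(-5 - 18) = ((2 - 3/2)*0)*(-23) = ((½)*0)*(-23) = 0*(-23) = 0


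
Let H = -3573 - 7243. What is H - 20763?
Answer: -31579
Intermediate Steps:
H = -10816
H - 20763 = -10816 - 20763 = -31579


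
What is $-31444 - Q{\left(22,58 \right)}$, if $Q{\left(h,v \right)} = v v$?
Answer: $-34808$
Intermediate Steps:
$Q{\left(h,v \right)} = v^{2}$
$-31444 - Q{\left(22,58 \right)} = -31444 - 58^{2} = -31444 - 3364 = -34808$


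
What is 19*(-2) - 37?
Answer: -75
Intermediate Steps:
19*(-2) - 37 = -38 - 37 = -75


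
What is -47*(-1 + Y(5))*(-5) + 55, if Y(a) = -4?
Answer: -1120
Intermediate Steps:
-47*(-1 + Y(5))*(-5) + 55 = -47*(-1 - 4)*(-5) + 55 = -(-235)*(-5) + 55 = -47*25 + 55 = -1175 + 55 = -1120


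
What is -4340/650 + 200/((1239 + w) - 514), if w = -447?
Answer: -53826/9035 ≈ -5.9575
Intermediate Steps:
-4340/650 + 200/((1239 + w) - 514) = -4340/650 + 200/((1239 - 447) - 514) = -4340*1/650 + 200/(792 - 514) = -434/65 + 200/278 = -434/65 + 200*(1/278) = -434/65 + 100/139 = -53826/9035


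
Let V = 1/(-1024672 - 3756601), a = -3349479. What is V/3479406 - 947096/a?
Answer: 750279978608941189/2653423763242197162 ≈ 0.28276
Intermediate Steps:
V = -1/4781273 (V = 1/(-4781273) = -1/4781273 ≈ -2.0915e-7)
V/3479406 - 947096/a = -1/4781273/3479406 - 947096/(-3349479) = -1/4781273*1/3479406 - 947096*(-1/3349479) = -1/16635989963838 + 947096/3349479 = 750279978608941189/2653423763242197162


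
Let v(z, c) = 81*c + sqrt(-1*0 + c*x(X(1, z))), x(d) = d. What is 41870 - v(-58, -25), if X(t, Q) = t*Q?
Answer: 43895 - 5*sqrt(58) ≈ 43857.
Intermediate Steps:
X(t, Q) = Q*t
v(z, c) = sqrt(c*z) + 81*c (v(z, c) = 81*c + sqrt(-1*0 + c*(z*1)) = 81*c + sqrt(0 + c*z) = 81*c + sqrt(c*z) = sqrt(c*z) + 81*c)
41870 - v(-58, -25) = 41870 - (sqrt(-25*(-58)) + 81*(-25)) = 41870 - (sqrt(1450) - 2025) = 41870 - (5*sqrt(58) - 2025) = 41870 - (-2025 + 5*sqrt(58)) = 41870 + (2025 - 5*sqrt(58)) = 43895 - 5*sqrt(58)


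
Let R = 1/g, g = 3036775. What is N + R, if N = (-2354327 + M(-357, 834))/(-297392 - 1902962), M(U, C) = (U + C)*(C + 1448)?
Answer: 3843991473429/6681980018350 ≈ 0.57528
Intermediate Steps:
M(U, C) = (1448 + C)*(C + U) (M(U, C) = (C + U)*(1448 + C) = (1448 + C)*(C + U))
R = 1/3036775 ≈ 3.2930e-7
N = 1265813/2200354 (N = (-2354327 + (834² + 1448*834 + 1448*(-357) + 834*(-357)))/(-297392 - 1902962) = (-2354327 + (695556 + 1207632 - 516936 - 297738))/(-2200354) = (-2354327 + 1088514)*(-1/2200354) = -1265813*(-1/2200354) = 1265813/2200354 ≈ 0.57528)
N + R = 1265813/2200354 + 1/3036775 = 3843991473429/6681980018350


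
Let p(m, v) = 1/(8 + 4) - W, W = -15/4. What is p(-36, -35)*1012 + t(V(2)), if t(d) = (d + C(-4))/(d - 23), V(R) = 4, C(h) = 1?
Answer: 221107/57 ≈ 3879.1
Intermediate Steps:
W = -15/4 (W = -15*1/4 = -15/4 ≈ -3.7500)
p(m, v) = 23/6 (p(m, v) = 1/(8 + 4) - 1*(-15/4) = 1/12 + 15/4 = 23/6)
t(d) = (1 + d)/(-23 + d) (t(d) = (d + 1)/(d - 23) = (1 + d)/(-23 + d))
p(-36, -35)*1012 + t(V(2)) = (23/6)*1012 + (1 + 4)/(-23 + 4) = 11638/3 + 5/(-19) = 11638/3 - 1/19*5 = 11638/3 - 5/19 = 221107/57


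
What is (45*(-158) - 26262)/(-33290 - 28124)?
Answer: 16686/30707 ≈ 0.54339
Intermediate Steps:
(45*(-158) - 26262)/(-33290 - 28124) = (-7110 - 26262)/(-61414) = -33372*(-1/61414) = 16686/30707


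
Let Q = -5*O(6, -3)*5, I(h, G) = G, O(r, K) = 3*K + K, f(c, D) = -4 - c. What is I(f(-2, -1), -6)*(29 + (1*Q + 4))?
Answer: -1998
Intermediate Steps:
O(r, K) = 4*K
Q = 300 (Q = -20*(-3)*5 = -5*(-12)*5 = 60*5 = 300)
I(f(-2, -1), -6)*(29 + (1*Q + 4)) = -6*(29 + (1*300 + 4)) = -6*(29 + (300 + 4)) = -6*(29 + 304) = -6*333 = -1998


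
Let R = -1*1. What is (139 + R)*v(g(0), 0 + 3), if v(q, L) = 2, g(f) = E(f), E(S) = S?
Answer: 276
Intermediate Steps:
g(f) = f
R = -1
(139 + R)*v(g(0), 0 + 3) = (139 - 1)*2 = 138*2 = 276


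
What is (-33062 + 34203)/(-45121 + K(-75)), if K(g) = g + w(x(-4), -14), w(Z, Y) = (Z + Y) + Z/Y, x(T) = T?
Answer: -7987/316496 ≈ -0.025236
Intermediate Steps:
w(Z, Y) = Y + Z + Z/Y (w(Z, Y) = (Y + Z) + Z/Y = Y + Z + Z/Y)
K(g) = -124/7 + g (K(g) = g + (-14 - 4 - 4/(-14)) = g + (-14 - 4 - 4*(-1/14)) = g + (-14 - 4 + 2/7) = g - 124/7 = -124/7 + g)
(-33062 + 34203)/(-45121 + K(-75)) = (-33062 + 34203)/(-45121 + (-124/7 - 75)) = 1141/(-45121 - 649/7) = 1141/(-316496/7) = 1141*(-7/316496) = -7987/316496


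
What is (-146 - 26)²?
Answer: 29584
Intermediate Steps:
(-146 - 26)² = (-172)² = 29584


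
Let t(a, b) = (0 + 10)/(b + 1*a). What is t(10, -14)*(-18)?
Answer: 45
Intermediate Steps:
t(a, b) = 10/(a + b) (t(a, b) = 10/(b + a) = 10/(a + b))
t(10, -14)*(-18) = (10/(10 - 14))*(-18) = (10/(-4))*(-18) = (10*(-¼))*(-18) = -5/2*(-18) = 45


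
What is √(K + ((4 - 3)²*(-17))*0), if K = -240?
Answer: 4*I*√15 ≈ 15.492*I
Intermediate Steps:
√(K + ((4 - 3)²*(-17))*0) = √(-240 + ((4 - 3)²*(-17))*0) = √(-240 + (1²*(-17))*0) = √(-240 + (1*(-17))*0) = √(-240 - 17*0) = √(-240 + 0) = √(-240) = 4*I*√15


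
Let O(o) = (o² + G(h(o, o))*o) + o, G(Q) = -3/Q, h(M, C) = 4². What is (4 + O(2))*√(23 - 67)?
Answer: 77*I*√11/4 ≈ 63.845*I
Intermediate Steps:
h(M, C) = 16
O(o) = o² + 13*o/16 (O(o) = (o² + (-3/16)*o) + o = (o² + (-3*1/16)*o) + o = (o² - 3*o/16) + o = o² + 13*o/16)
(4 + O(2))*√(23 - 67) = (4 + (1/16)*2*(13 + 16*2))*√(23 - 67) = (4 + (1/16)*2*(13 + 32))*√(-44) = (4 + (1/16)*2*45)*(2*I*√11) = (4 + 45/8)*(2*I*√11) = 77*(2*I*√11)/8 = 77*I*√11/4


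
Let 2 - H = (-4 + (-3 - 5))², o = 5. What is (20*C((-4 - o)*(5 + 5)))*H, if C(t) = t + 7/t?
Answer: 2302388/9 ≈ 2.5582e+5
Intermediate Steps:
H = -142 (H = 2 - (-4 + (-3 - 5))² = 2 - (-4 - 8)² = 2 - 1*(-12)² = 2 - 1*144 = 2 - 144 = -142)
(20*C((-4 - o)*(5 + 5)))*H = (20*((-4 - 1*5)*(5 + 5) + 7/(((-4 - 1*5)*(5 + 5)))))*(-142) = (20*((-4 - 5)*10 + 7/(((-4 - 5)*10))))*(-142) = (20*(-9*10 + 7/((-9*10))))*(-142) = (20*(-90 + 7/(-90)))*(-142) = (20*(-90 + 7*(-1/90)))*(-142) = (20*(-90 - 7/90))*(-142) = (20*(-8107/90))*(-142) = -16214/9*(-142) = 2302388/9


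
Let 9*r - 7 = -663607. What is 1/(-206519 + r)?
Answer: -3/840757 ≈ -3.5682e-6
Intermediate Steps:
r = -221200/3 (r = 7/9 + (⅑)*(-663607) = 7/9 - 663607/9 = -221200/3 ≈ -73733.)
1/(-206519 + r) = 1/(-206519 - 221200/3) = 1/(-840757/3) = -3/840757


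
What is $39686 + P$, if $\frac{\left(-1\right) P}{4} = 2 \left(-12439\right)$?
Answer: $139198$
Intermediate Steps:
$P = 99512$ ($P = - 4 \cdot 2 \left(-12439\right) = \left(-4\right) \left(-24878\right) = 99512$)
$39686 + P = 39686 + 99512 = 139198$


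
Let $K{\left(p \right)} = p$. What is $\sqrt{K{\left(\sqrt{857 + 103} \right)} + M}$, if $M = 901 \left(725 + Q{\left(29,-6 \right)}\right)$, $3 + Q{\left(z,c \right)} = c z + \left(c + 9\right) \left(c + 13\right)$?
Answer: $\sqrt{512669 + 8 \sqrt{15}} \approx 716.03$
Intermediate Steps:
$Q{\left(z,c \right)} = -3 + c z + \left(9 + c\right) \left(13 + c\right)$ ($Q{\left(z,c \right)} = -3 + \left(c z + \left(c + 9\right) \left(c + 13\right)\right) = -3 + \left(c z + \left(9 + c\right) \left(13 + c\right)\right) = -3 + c z + \left(9 + c\right) \left(13 + c\right)$)
$M = 512669$ ($M = 901 \left(725 + \left(114 + \left(-6\right)^{2} + 22 \left(-6\right) - 174\right)\right) = 901 \left(725 + \left(114 + 36 - 132 - 174\right)\right) = 901 \left(725 - 156\right) = 901 \cdot 569 = 512669$)
$\sqrt{K{\left(\sqrt{857 + 103} \right)} + M} = \sqrt{\sqrt{857 + 103} + 512669} = \sqrt{\sqrt{960} + 512669} = \sqrt{8 \sqrt{15} + 512669} = \sqrt{512669 + 8 \sqrt{15}}$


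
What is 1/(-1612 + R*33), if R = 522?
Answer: 1/15614 ≈ 6.4045e-5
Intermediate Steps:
1/(-1612 + R*33) = 1/(-1612 + 522*33) = 1/(-1612 + 17226) = 1/15614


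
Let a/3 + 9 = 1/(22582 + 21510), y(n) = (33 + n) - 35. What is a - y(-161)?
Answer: 5996515/44092 ≈ 136.00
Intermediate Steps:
y(n) = -2 + n
a = -1190481/44092 (a = -27 + 3/(22582 + 21510) = -27 + 3/44092 = -1190481/44092 ≈ -27.000)
a - y(-161) = -1190481/44092 - (-2 - 161) = -1190481/44092 - 1*(-163) = -1190481/44092 + 163 = 5996515/44092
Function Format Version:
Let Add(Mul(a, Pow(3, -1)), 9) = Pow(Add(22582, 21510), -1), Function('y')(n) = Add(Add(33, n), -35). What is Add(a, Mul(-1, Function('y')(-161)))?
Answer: Rational(5996515, 44092) ≈ 136.00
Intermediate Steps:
Function('y')(n) = Add(-2, n)
a = Rational(-1190481, 44092) (a = Add(-27, Mul(3, Pow(Add(22582, 21510), -1))) = Add(-27, Mul(3, Pow(44092, -1))) = Add(-27, Mul(3, Rational(1, 44092))) = Add(-27, Rational(3, 44092)) = Rational(-1190481, 44092) ≈ -27.000)
Add(a, Mul(-1, Function('y')(-161))) = Add(Rational(-1190481, 44092), Mul(-1, Add(-2, -161))) = Add(Rational(-1190481, 44092), Mul(-1, -163)) = Add(Rational(-1190481, 44092), 163) = Rational(5996515, 44092)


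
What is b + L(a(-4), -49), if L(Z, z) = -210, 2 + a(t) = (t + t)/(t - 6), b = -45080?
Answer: -45290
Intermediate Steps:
a(t) = -2 + 2*t/(-6 + t) (a(t) = -2 + (t + t)/(t - 6) = -2 + (2*t)/(-6 + t) = -2 + 2*t/(-6 + t))
b + L(a(-4), -49) = -45080 - 210 = -45290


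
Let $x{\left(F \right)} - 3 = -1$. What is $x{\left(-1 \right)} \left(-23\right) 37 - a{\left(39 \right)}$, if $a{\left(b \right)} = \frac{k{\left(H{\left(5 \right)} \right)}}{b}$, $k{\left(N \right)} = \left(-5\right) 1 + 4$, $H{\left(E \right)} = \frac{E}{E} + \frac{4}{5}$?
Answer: $- \frac{66377}{39} \approx -1702.0$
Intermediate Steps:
$x{\left(F \right)} = 2$ ($x{\left(F \right)} = 3 - 1 = 2$)
$H{\left(E \right)} = \frac{9}{5}$ ($H{\left(E \right)} = 1 + 4 \cdot \frac{1}{5} = 1 + \frac{4}{5} = \frac{9}{5}$)
$k{\left(N \right)} = -1$ ($k{\left(N \right)} = -5 + 4 = -1$)
$a{\left(b \right)} = - \frac{1}{b}$
$x{\left(-1 \right)} \left(-23\right) 37 - a{\left(39 \right)} = 2 \left(-23\right) 37 - - \frac{1}{39} = \left(-46\right) 37 - \left(-1\right) \frac{1}{39} = -1702 - - \frac{1}{39} = -1702 + \frac{1}{39} = - \frac{66377}{39}$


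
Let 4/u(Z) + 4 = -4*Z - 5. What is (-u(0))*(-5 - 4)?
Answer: -4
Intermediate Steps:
u(Z) = 4/(-9 - 4*Z) (u(Z) = 4/(-4 + (-4*Z - 5)) = 4/(-4 + (-5 - 4*Z)) = 4/(-9 - 4*Z))
(-u(0))*(-5 - 4) = (-(-4)/(9 + 4*0))*(-5 - 4) = -(-4)/(9 + 0)*(-9) = -(-4)/9*(-9) = -1*(-4/9)*(-9) = (4/9)*(-9) = -4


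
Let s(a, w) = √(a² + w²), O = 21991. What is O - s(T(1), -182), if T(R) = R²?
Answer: 21991 - 25*√53 ≈ 21809.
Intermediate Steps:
O - s(T(1), -182) = 21991 - √((1²)² + (-182)²) = 21991 - √(1² + 33124) = 21991 - √(1 + 33124) = 21991 - √33125 = 21991 - 25*√53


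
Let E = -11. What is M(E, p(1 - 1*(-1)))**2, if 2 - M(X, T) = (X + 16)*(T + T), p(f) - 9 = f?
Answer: 11664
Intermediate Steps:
p(f) = 9 + f
M(X, T) = 2 - 2*T*(16 + X) (M(X, T) = 2 - (X + 16)*(T + T) = 2 - (16 + X)*2*T = 2 - 2*T*(16 + X))
M(E, p(1 - 1*(-1)))**2 = (2 - 32*(9 + (1 - 1*(-1))) - 2*(9 + (1 - 1*(-1)))*(-11))**2 = (2 - 32*(9 + (1 + 1)) - 2*(9 + (1 + 1))*(-11))**2 = (2 - 32*(9 + 2) - 2*(9 + 2)*(-11))**2 = (2 - 32*11 - 2*11*(-11))**2 = (2 - 352 + 242)**2 = (-108)**2 = 11664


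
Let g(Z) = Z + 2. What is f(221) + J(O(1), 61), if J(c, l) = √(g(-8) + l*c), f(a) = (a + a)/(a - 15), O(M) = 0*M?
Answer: 221/103 + I*√6 ≈ 2.1456 + 2.4495*I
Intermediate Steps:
O(M) = 0
g(Z) = 2 + Z
f(a) = 2*a/(-15 + a) (f(a) = (2*a)/(-15 + a) = 2*a/(-15 + a))
J(c, l) = √(-6 + c*l) (J(c, l) = √((2 - 8) + l*c) = √(-6 + c*l))
f(221) + J(O(1), 61) = 2*221/(-15 + 221) + √(-6 + 0*61) = 2*221/206 + √(-6 + 0) = 2*221*(1/206) + √(-6) = 221/103 + I*√6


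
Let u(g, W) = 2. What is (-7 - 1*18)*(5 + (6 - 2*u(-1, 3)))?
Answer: -175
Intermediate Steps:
(-7 - 1*18)*(5 + (6 - 2*u(-1, 3))) = (-7 - 1*18)*(5 + (6 - 2*2)) = (-7 - 18)*(5 + (6 - 4)) = -25*(5 + 2) = -25*7 = -175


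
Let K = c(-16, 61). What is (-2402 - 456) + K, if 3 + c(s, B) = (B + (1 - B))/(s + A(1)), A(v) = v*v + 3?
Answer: -34333/12 ≈ -2861.1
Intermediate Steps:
A(v) = 3 + v² (A(v) = v² + 3 = 3 + v²)
c(s, B) = -3 + 1/(4 + s) (c(s, B) = -3 + (B + (1 - B))/(s + (3 + 1²)) = -3 + 1/(s + (3 + 1)) = -3 + 1/(s + 4) = -3 + 1/(4 + s))
K = -37/12 (K = (-11 - 3*(-16))/(4 - 16) = (-11 + 48)/(-12) = -1/12*37 = -37/12 ≈ -3.0833)
(-2402 - 456) + K = (-2402 - 456) - 37/12 = -2858 - 37/12 = -34333/12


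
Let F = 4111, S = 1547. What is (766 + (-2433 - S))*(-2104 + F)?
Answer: -6450498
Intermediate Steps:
(766 + (-2433 - S))*(-2104 + F) = (766 + (-2433 - 1*1547))*(-2104 + 4111) = (766 + (-2433 - 1547))*2007 = (766 - 3980)*2007 = -3214*2007 = -6450498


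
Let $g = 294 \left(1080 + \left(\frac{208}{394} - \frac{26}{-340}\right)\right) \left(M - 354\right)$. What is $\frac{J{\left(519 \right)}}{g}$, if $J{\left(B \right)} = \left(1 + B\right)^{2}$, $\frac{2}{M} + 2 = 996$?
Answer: $- \frac{321477208000}{133708295305557} \approx -0.0024043$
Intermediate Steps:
$M = \frac{1}{497}$ ($M = \frac{2}{-2 + 996} = \frac{2}{994} = 2 \cdot \frac{1}{994} = \frac{1}{497} \approx 0.0020121$)
$g = - \frac{133708295305557}{1188895}$ ($g = 294 \left(1080 + \left(\frac{208}{394} - \frac{26}{-340}\right)\right) \left(\frac{1}{497} - 354\right) = 294 \left(1080 + \left(208 \cdot \frac{1}{394} - - \frac{13}{170}\right)\right) \left(- \frac{175937}{497}\right) = 294 \left(1080 + \left(\frac{104}{197} + \frac{13}{170}\right)\right) \left(- \frac{175937}{497}\right) = 294 \left(1080 + \frac{20241}{33490}\right) \left(- \frac{175937}{497}\right) = 294 \cdot \frac{36189441}{33490} \left(- \frac{175937}{497}\right) = 294 \left(- \frac{6367061681217}{16644530}\right) = - \frac{133708295305557}{1188895} \approx -1.1246 \cdot 10^{8}$)
$\frac{J{\left(519 \right)}}{g} = \frac{\left(1 + 519\right)^{2}}{- \frac{133708295305557}{1188895}} = 520^{2} \left(- \frac{1188895}{133708295305557}\right) = 270400 \left(- \frac{1188895}{133708295305557}\right) = - \frac{321477208000}{133708295305557}$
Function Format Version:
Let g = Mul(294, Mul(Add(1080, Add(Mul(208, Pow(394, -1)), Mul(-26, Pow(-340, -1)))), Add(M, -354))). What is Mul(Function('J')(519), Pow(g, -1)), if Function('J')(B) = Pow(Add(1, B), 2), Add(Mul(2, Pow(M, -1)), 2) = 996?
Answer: Rational(-321477208000, 133708295305557) ≈ -0.0024043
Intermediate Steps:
M = Rational(1, 497) (M = Mul(2, Pow(Add(-2, 996), -1)) = Mul(2, Pow(994, -1)) = Mul(2, Rational(1, 994)) = Rational(1, 497) ≈ 0.0020121)
g = Rational(-133708295305557, 1188895) (g = Mul(294, Mul(Add(1080, Add(Mul(208, Pow(394, -1)), Mul(-26, Pow(-340, -1)))), Add(Rational(1, 497), -354))) = Mul(294, Mul(Add(1080, Add(Mul(208, Rational(1, 394)), Mul(-26, Rational(-1, 340)))), Rational(-175937, 497))) = Mul(294, Mul(Add(1080, Add(Rational(104, 197), Rational(13, 170))), Rational(-175937, 497))) = Mul(294, Mul(Add(1080, Rational(20241, 33490)), Rational(-175937, 497))) = Mul(294, Mul(Rational(36189441, 33490), Rational(-175937, 497))) = Mul(294, Rational(-6367061681217, 16644530)) = Rational(-133708295305557, 1188895) ≈ -1.1246e+8)
Mul(Function('J')(519), Pow(g, -1)) = Mul(Pow(Add(1, 519), 2), Pow(Rational(-133708295305557, 1188895), -1)) = Mul(Pow(520, 2), Rational(-1188895, 133708295305557)) = Mul(270400, Rational(-1188895, 133708295305557)) = Rational(-321477208000, 133708295305557)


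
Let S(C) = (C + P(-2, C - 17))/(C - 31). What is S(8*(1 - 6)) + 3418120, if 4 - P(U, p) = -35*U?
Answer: 242686626/71 ≈ 3.4181e+6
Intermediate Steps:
P(U, p) = 4 + 35*U (P(U, p) = 4 - (-35)*U = 4 + 35*U)
S(C) = (-66 + C)/(-31 + C) (S(C) = (C + (4 + 35*(-2)))/(C - 31) = (C + (4 - 70))/(-31 + C) = (C - 66)/(-31 + C) = (-66 + C)/(-31 + C))
S(8*(1 - 6)) + 3418120 = (-66 + 8*(1 - 6))/(-31 + 8*(1 - 6)) + 3418120 = (-66 + 8*(-5))/(-31 + 8*(-5)) + 3418120 = (-66 - 40)/(-31 - 40) + 3418120 = -106/(-71) + 3418120 = -1/71*(-106) + 3418120 = 106/71 + 3418120 = 242686626/71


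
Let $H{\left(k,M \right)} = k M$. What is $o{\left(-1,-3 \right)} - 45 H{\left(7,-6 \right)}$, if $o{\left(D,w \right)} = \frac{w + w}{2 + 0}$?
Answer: $1887$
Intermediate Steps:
$H{\left(k,M \right)} = M k$
$o{\left(D,w \right)} = w$ ($o{\left(D,w \right)} = \frac{2 w}{2} = 2 w \frac{1}{2} = w$)
$o{\left(-1,-3 \right)} - 45 H{\left(7,-6 \right)} = -3 - 45 \left(\left(-6\right) 7\right) = -3 - -1890 = -3 + 1890 = 1887$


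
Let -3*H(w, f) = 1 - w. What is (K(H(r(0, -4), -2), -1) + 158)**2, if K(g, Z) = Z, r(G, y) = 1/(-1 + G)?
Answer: 24649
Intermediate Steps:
H(w, f) = -1/3 + w/3 (H(w, f) = -(1 - w)/3 = -1/3 + w/3)
(K(H(r(0, -4), -2), -1) + 158)**2 = (-1 + 158)**2 = 157**2 = 24649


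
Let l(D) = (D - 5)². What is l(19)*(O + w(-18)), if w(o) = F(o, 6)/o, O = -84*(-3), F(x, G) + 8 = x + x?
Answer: 448840/9 ≈ 49871.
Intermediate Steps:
F(x, G) = -8 + 2*x (F(x, G) = -8 + (x + x) = -8 + 2*x)
O = 252
w(o) = (-8 + 2*o)/o
l(D) = (-5 + D)²
l(19)*(O + w(-18)) = (-5 + 19)²*(252 + (2 - 8/(-18))) = 14²*(252 + (2 - 8*(-1/18))) = 196*(252 + (2 + 4/9)) = 196*(252 + 22/9) = 196*(2290/9) = 448840/9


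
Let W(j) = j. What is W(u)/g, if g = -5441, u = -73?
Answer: 73/5441 ≈ 0.013417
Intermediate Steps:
W(u)/g = -73/(-5441) = -73*(-1/5441) = 73/5441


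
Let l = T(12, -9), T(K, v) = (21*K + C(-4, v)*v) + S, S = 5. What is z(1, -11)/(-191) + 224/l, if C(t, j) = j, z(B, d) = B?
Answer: 21223/32279 ≈ 0.65749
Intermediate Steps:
T(K, v) = 5 + v**2 + 21*K (T(K, v) = (21*K + v*v) + 5 = (21*K + v**2) + 5 = (v**2 + 21*K) + 5 = 5 + v**2 + 21*K)
l = 338 (l = 5 + (-9)**2 + 21*12 = 5 + 81 + 252 = 338)
z(1, -11)/(-191) + 224/l = 1/(-191) + 224/338 = 1*(-1/191) + 224*(1/338) = -1/191 + 112/169 = 21223/32279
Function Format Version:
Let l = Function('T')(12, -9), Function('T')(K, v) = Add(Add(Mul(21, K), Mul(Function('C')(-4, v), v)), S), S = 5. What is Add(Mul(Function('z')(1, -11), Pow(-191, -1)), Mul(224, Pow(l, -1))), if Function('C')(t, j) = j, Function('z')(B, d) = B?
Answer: Rational(21223, 32279) ≈ 0.65749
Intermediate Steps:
Function('T')(K, v) = Add(5, Pow(v, 2), Mul(21, K)) (Function('T')(K, v) = Add(Add(Mul(21, K), Mul(v, v)), 5) = Add(Add(Mul(21, K), Pow(v, 2)), 5) = Add(Add(Pow(v, 2), Mul(21, K)), 5) = Add(5, Pow(v, 2), Mul(21, K)))
l = 338 (l = Add(5, Pow(-9, 2), Mul(21, 12)) = Add(5, 81, 252) = 338)
Add(Mul(Function('z')(1, -11), Pow(-191, -1)), Mul(224, Pow(l, -1))) = Add(Mul(1, Pow(-191, -1)), Mul(224, Pow(338, -1))) = Add(Mul(1, Rational(-1, 191)), Mul(224, Rational(1, 338))) = Add(Rational(-1, 191), Rational(112, 169)) = Rational(21223, 32279)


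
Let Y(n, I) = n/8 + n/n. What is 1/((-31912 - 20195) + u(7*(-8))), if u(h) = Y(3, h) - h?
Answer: -8/416397 ≈ -1.9212e-5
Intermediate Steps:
Y(n, I) = 1 + n/8 (Y(n, I) = n*(⅛) + 1 = n/8 + 1 = 1 + n/8)
u(h) = 11/8 - h (u(h) = (1 + (⅛)*3) - h = (1 + 3/8) - h = 11/8 - h)
1/((-31912 - 20195) + u(7*(-8))) = 1/((-31912 - 20195) + (11/8 - 7*(-8))) = 1/(-52107 + (11/8 - 1*(-56))) = 1/(-52107 + (11/8 + 56)) = 1/(-52107 + 459/8) = 1/(-416397/8) = -8/416397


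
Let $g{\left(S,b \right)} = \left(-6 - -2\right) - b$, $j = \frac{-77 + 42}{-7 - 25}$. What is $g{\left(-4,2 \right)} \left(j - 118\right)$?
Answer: $\frac{11223}{16} \approx 701.44$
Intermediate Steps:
$j = \frac{35}{32}$ ($j = - \frac{35}{-32} = \left(-35\right) \left(- \frac{1}{32}\right) = \frac{35}{32} \approx 1.0938$)
$g{\left(S,b \right)} = -4 - b$ ($g{\left(S,b \right)} = \left(-6 + 2\right) - b = -4 - b$)
$g{\left(-4,2 \right)} \left(j - 118\right) = \left(-4 - 2\right) \left(\frac{35}{32} - 118\right) = \left(-4 - 2\right) \left(- \frac{3741}{32}\right) = \left(-6\right) \left(- \frac{3741}{32}\right) = \frac{11223}{16}$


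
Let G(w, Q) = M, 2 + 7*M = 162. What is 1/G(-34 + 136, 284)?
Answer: 7/160 ≈ 0.043750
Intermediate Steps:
M = 160/7 (M = -2/7 + (⅐)*162 = -2/7 + 162/7 = 160/7 ≈ 22.857)
G(w, Q) = 160/7
1/G(-34 + 136, 284) = 1/(160/7) = 7/160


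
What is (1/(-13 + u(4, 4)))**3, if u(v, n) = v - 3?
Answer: -1/1728 ≈ -0.00057870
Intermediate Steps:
u(v, n) = -3 + v
(1/(-13 + u(4, 4)))**3 = (1/(-13 + (-3 + 4)))**3 = (1/(-13 + 1))**3 = (1/(-12))**3 = (-1/12)**3 = -1/1728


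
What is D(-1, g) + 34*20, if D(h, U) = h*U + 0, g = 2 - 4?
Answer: 682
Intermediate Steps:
g = -2
D(h, U) = U*h (D(h, U) = U*h + 0 = U*h)
D(-1, g) + 34*20 = -2*(-1) + 34*20 = 2 + 680 = 682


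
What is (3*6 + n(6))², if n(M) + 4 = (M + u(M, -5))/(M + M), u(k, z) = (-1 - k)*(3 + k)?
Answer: 1369/16 ≈ 85.563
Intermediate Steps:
n(M) = -4 + (-3 - M² - 3*M)/(2*M) (n(M) = -4 + (M + (-3 - M² - 4*M))/(M + M) = -4 + (-3 - M² - 3*M)/((2*M)) = -4 + (-3 - M² - 3*M)*(1/(2*M)) = -4 + (-3 - M² - 3*M)/(2*M))
(3*6 + n(6))² = (3*6 + (½)*(-3 - 1*6² - 11*6)/6)² = (18 + (½)*(⅙)*(-3 - 1*36 - 66))² = (18 + (½)*(⅙)*(-3 - 36 - 66))² = (18 + (½)*(⅙)*(-105))² = (18 - 35/4)² = (37/4)² = 1369/16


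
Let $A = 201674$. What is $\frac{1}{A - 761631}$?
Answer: $- \frac{1}{559957} \approx -1.7859 \cdot 10^{-6}$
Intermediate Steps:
$\frac{1}{A - 761631} = \frac{1}{201674 - 761631} = \frac{1}{-559957} = - \frac{1}{559957}$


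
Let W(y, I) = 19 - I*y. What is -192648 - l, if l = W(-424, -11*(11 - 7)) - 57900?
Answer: -116111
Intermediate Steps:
W(y, I) = 19 - I*y
l = -76537 (l = (19 - 1*(-11*(11 - 7))*(-424)) - 57900 = (19 - 1*(-11*4)*(-424)) - 57900 = (19 - 1*(-44)*(-424)) - 57900 = (19 - 18656) - 57900 = -18637 - 57900 = -76537)
-192648 - l = -192648 - 1*(-76537) = -192648 + 76537 = -116111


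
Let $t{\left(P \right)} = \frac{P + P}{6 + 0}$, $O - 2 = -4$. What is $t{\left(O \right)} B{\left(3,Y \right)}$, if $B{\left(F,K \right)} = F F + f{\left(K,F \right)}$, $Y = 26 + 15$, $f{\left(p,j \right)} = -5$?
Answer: $- \frac{8}{3} \approx -2.6667$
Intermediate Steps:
$Y = 41$
$O = -2$ ($O = 2 - 4 = -2$)
$t{\left(P \right)} = \frac{P}{3}$ ($t{\left(P \right)} = \frac{2 P}{6} = 2 P \frac{1}{6} = \frac{P}{3}$)
$B{\left(F,K \right)} = -5 + F^{2}$ ($B{\left(F,K \right)} = F F - 5 = F^{2} - 5 = -5 + F^{2}$)
$t{\left(O \right)} B{\left(3,Y \right)} = \frac{1}{3} \left(-2\right) \left(-5 + 3^{2}\right) = - \frac{2 \left(-5 + 9\right)}{3} = \left(- \frac{2}{3}\right) 4 = - \frac{8}{3}$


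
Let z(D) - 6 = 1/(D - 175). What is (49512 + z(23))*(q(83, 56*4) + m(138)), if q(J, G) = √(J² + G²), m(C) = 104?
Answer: 97847555/19 + 7526735*√57065/152 ≈ 1.6979e+7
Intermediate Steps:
z(D) = 6 + 1/(-175 + D) (z(D) = 6 + 1/(D - 175) = 6 + 1/(-175 + D))
q(J, G) = √(G² + J²)
(49512 + z(23))*(q(83, 56*4) + m(138)) = (49512 + (-1049 + 6*23)/(-175 + 23))*(√((56*4)² + 83²) + 104) = (49512 + (-1049 + 138)/(-152))*(√(224² + 6889) + 104) = (49512 - 1/152*(-911))*(√(50176 + 6889) + 104) = (49512 + 911/152)*(√57065 + 104) = 7526735*(104 + √57065)/152 = 97847555/19 + 7526735*√57065/152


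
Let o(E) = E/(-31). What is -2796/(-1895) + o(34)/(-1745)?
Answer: 6052562/4100401 ≈ 1.4761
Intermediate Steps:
o(E) = -E/31 (o(E) = E*(-1/31) = -E/31)
-2796/(-1895) + o(34)/(-1745) = -2796/(-1895) - 1/31*34/(-1745) = -2796*(-1/1895) - 34/31*(-1/1745) = 2796/1895 + 34/54095 = 6052562/4100401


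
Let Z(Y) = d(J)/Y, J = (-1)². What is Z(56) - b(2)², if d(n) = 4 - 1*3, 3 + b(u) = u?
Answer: -55/56 ≈ -0.98214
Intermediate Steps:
b(u) = -3 + u
J = 1
d(n) = 1 (d(n) = 4 - 3 = 1)
Z(Y) = 1/Y
Z(56) - b(2)² = 1/56 - (-3 + 2)² = 1/56 - 1*(-1)² = 1/56 - 1*1 = 1/56 - 1 = -55/56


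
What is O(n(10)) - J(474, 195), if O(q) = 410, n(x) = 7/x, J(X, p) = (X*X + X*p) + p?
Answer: -316891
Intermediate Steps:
J(X, p) = p + X² + X*p (J(X, p) = (X² + X*p) + p = p + X² + X*p)
O(n(10)) - J(474, 195) = 410 - (195 + 474² + 474*195) = 410 - (195 + 224676 + 92430) = 410 - 1*317301 = 410 - 317301 = -316891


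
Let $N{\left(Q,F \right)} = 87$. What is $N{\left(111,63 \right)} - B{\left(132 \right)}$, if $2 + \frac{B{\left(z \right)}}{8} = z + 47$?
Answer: $-1329$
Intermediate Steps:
$B{\left(z \right)} = 360 + 8 z$ ($B{\left(z \right)} = -16 + 8 \left(z + 47\right) = -16 + 8 \left(47 + z\right) = -16 + \left(376 + 8 z\right) = 360 + 8 z$)
$N{\left(111,63 \right)} - B{\left(132 \right)} = 87 - \left(360 + 8 \cdot 132\right) = 87 - \left(360 + 1056\right) = 87 - 1416 = -1329$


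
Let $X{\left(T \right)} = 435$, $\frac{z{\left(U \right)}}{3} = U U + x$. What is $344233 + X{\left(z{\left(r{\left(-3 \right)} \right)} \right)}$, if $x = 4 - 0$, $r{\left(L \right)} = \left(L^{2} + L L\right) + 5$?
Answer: $344668$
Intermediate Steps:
$r{\left(L \right)} = 5 + 2 L^{2}$ ($r{\left(L \right)} = \left(L^{2} + L^{2}\right) + 5 = 2 L^{2} + 5 = 5 + 2 L^{2}$)
$x = 4$ ($x = 4 + 0 = 4$)
$z{\left(U \right)} = 12 + 3 U^{2}$ ($z{\left(U \right)} = 3 \left(U U + 4\right) = 3 \left(U^{2} + 4\right) = 3 \left(4 + U^{2}\right) = 12 + 3 U^{2}$)
$344233 + X{\left(z{\left(r{\left(-3 \right)} \right)} \right)} = 344233 + 435 = 344668$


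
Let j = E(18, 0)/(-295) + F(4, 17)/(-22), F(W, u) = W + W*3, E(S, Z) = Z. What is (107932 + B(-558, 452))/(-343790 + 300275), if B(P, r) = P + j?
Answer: -131234/53185 ≈ -2.4675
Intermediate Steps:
F(W, u) = 4*W (F(W, u) = W + 3*W = 4*W)
j = -8/11 (j = 0/(-295) + (4*4)/(-22) = 0*(-1/295) + 16*(-1/22) = 0 - 8/11 = -8/11 ≈ -0.72727)
B(P, r) = -8/11 + P (B(P, r) = P - 8/11 = -8/11 + P)
(107932 + B(-558, 452))/(-343790 + 300275) = (107932 + (-8/11 - 558))/(-343790 + 300275) = (107932 - 6146/11)/(-43515) = (1181106/11)*(-1/43515) = -131234/53185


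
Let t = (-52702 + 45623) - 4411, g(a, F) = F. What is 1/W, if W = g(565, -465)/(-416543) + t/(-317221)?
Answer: 132136187003/4933586835 ≈ 26.783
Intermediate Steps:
t = -11490 (t = -7079 - 4411 = -11490)
W = 4933586835/132136187003 (W = -465/(-416543) - 11490/(-317221) = -465*(-1/416543) - 11490*(-1/317221) = 465/416543 + 11490/317221 = 4933586835/132136187003 ≈ 0.037337)
1/W = 1/(4933586835/132136187003) = 132136187003/4933586835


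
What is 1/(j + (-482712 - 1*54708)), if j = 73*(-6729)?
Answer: -1/1028637 ≈ -9.7216e-7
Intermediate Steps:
j = -491217
1/(j + (-482712 - 1*54708)) = 1/(-491217 + (-482712 - 1*54708)) = 1/(-491217 + (-482712 - 54708)) = 1/(-491217 - 537420) = 1/(-1028637) = -1/1028637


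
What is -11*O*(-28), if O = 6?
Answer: 1848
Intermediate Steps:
-11*O*(-28) = -11*6*(-28) = -66*(-28) = 1848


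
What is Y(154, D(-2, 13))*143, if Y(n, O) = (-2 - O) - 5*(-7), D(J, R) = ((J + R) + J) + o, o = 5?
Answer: 2717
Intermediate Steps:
D(J, R) = 5 + R + 2*J (D(J, R) = ((J + R) + J) + 5 = (R + 2*J) + 5 = 5 + R + 2*J)
Y(n, O) = 33 - O (Y(n, O) = (-2 - O) + 35 = 33 - O)
Y(154, D(-2, 13))*143 = (33 - (5 + 13 + 2*(-2)))*143 = (33 - (5 + 13 - 4))*143 = (33 - 1*14)*143 = (33 - 14)*143 = 19*143 = 2717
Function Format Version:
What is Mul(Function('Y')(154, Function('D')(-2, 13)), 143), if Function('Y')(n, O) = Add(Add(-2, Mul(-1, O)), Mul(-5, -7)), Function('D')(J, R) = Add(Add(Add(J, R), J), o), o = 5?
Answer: 2717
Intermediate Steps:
Function('D')(J, R) = Add(5, R, Mul(2, J)) (Function('D')(J, R) = Add(Add(Add(J, R), J), 5) = Add(Add(R, Mul(2, J)), 5) = Add(5, R, Mul(2, J)))
Function('Y')(n, O) = Add(33, Mul(-1, O)) (Function('Y')(n, O) = Add(Add(-2, Mul(-1, O)), 35) = Add(33, Mul(-1, O)))
Mul(Function('Y')(154, Function('D')(-2, 13)), 143) = Mul(Add(33, Mul(-1, Add(5, 13, Mul(2, -2)))), 143) = Mul(Add(33, Mul(-1, Add(5, 13, -4))), 143) = Mul(Add(33, Mul(-1, 14)), 143) = Mul(Add(33, -14), 143) = Mul(19, 143) = 2717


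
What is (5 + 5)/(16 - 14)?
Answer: 5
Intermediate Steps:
(5 + 5)/(16 - 14) = 10/2 = 10*(½) = 5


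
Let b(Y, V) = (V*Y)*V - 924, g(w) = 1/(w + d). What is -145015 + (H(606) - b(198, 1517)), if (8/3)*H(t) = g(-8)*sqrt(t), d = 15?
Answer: -455799313 + 3*sqrt(606)/56 ≈ -4.5580e+8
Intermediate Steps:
g(w) = 1/(15 + w) (g(w) = 1/(w + 15) = 1/(15 + w))
b(Y, V) = -924 + Y*V**2 (b(Y, V) = Y*V**2 - 924 = -924 + Y*V**2)
H(t) = 3*sqrt(t)/56 (H(t) = 3*(sqrt(t)/(15 - 8))/8 = 3*(sqrt(t)/7)/8 = 3*sqrt(t)/56)
-145015 + (H(606) - b(198, 1517)) = -145015 + (3*sqrt(606)/56 - (-924 + 198*1517**2)) = -145015 + (3*sqrt(606)/56 - (-924 + 198*2301289)) = -145015 + (3*sqrt(606)/56 - (-924 + 455655222)) = -145015 + (3*sqrt(606)/56 - 1*455654298) = -145015 + (3*sqrt(606)/56 - 455654298) = -145015 + (-455654298 + 3*sqrt(606)/56) = -455799313 + 3*sqrt(606)/56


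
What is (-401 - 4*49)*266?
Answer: -158802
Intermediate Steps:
(-401 - 4*49)*266 = (-401 - 196)*266 = -597*266 = -158802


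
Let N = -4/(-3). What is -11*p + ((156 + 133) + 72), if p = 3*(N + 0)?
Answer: 317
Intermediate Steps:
N = 4/3 (N = -4*(-⅓) = 4/3 ≈ 1.3333)
p = 4 (p = 3*(4/3 + 0) = 3*(4/3) = 4)
-11*p + ((156 + 133) + 72) = -11*4 + ((156 + 133) + 72) = -44 + (289 + 72) = -44 + 361 = 317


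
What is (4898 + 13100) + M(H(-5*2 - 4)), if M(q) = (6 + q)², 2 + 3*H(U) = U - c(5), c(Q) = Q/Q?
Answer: 161983/9 ≈ 17998.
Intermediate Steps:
c(Q) = 1
H(U) = -1 + U/3 (H(U) = -⅔ + (U - 1*1)/3 = -⅔ + (U - 1)/3 = -⅔ + (-1 + U)/3 = -⅔ + (-⅓ + U/3) = -1 + U/3)
(4898 + 13100) + M(H(-5*2 - 4)) = (4898 + 13100) + (6 + (-1 + (-5*2 - 4)/3))² = 17998 + (6 + (-1 + (-10 - 4)/3))² = 17998 + (6 + (-1 + (⅓)*(-14)))² = 17998 + (6 + (-1 - 14/3))² = 17998 + (6 - 17/3)² = 17998 + (⅓)² = 17998 + ⅑ = 161983/9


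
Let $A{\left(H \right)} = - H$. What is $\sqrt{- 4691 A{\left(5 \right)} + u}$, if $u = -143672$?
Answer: $i \sqrt{120217} \approx 346.72 i$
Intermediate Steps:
$\sqrt{- 4691 A{\left(5 \right)} + u} = \sqrt{- 4691 \left(\left(-1\right) 5\right) - 143672} = \sqrt{\left(-4691\right) \left(-5\right) - 143672} = \sqrt{23455 - 143672} = \sqrt{-120217} = i \sqrt{120217}$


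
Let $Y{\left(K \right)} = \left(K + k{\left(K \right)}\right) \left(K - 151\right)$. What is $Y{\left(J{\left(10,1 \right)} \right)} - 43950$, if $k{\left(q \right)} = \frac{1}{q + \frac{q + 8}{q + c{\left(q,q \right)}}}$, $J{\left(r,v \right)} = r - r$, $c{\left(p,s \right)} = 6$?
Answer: $- \frac{176253}{4} \approx -44063.0$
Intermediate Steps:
$J{\left(r,v \right)} = 0$
$k{\left(q \right)} = \frac{1}{q + \frac{8 + q}{6 + q}}$ ($k{\left(q \right)} = \frac{1}{q + \frac{q + 8}{q + 6}} = \frac{1}{q + \frac{8 + q}{6 + q}}$)
$Y{\left(K \right)} = \left(-151 + K\right) \left(K + \frac{6 + K}{8 + K^{2} + 7 K}\right)$ ($Y{\left(K \right)} = \left(K + \frac{6 + K}{8 + K^{2} + 7 K}\right) \left(K - 151\right) = \left(K + \frac{6 + K}{8 + K^{2} + 7 K}\right) \left(-151 + K\right) = \left(-151 + K\right) \left(K + \frac{6 + K}{8 + K^{2} + 7 K}\right)$)
$Y{\left(J{\left(10,1 \right)} \right)} - 43950 = \frac{-906 + 0^{4} - 0 - 1048 \cdot 0^{2} - 144 \cdot 0^{3}}{8 + 0^{2} + 7 \cdot 0} - 43950 = \frac{-906 + 0 + 0 - 0 - 0}{8 + 0 + 0} - 43950 = \frac{-906 + 0 + 0 + 0 + 0}{8} - 43950 = \frac{1}{8} \left(-906\right) - 43950 = - \frac{453}{4} - 43950 = - \frac{176253}{4}$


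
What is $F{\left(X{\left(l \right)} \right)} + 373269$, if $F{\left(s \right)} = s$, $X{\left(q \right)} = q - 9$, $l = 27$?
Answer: $373287$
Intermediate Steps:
$X{\left(q \right)} = -9 + q$ ($X{\left(q \right)} = q - 9 = -9 + q$)
$F{\left(X{\left(l \right)} \right)} + 373269 = \left(-9 + 27\right) + 373269 = 18 + 373269 = 373287$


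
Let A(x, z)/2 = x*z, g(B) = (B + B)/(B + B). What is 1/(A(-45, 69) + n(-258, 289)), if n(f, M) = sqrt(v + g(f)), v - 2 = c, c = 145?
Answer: -3105/19281976 - sqrt(37)/19281976 ≈ -0.00016135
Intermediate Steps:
g(B) = 1 (g(B) = (2*B)/((2*B)) = (2*B)*(1/(2*B)) = 1)
v = 147 (v = 2 + 145 = 147)
n(f, M) = 2*sqrt(37) (n(f, M) = sqrt(147 + 1) = sqrt(148) = 2*sqrt(37))
A(x, z) = 2*x*z (A(x, z) = 2*(x*z) = 2*x*z)
1/(A(-45, 69) + n(-258, 289)) = 1/(2*(-45)*69 + 2*sqrt(37)) = 1/(-6210 + 2*sqrt(37))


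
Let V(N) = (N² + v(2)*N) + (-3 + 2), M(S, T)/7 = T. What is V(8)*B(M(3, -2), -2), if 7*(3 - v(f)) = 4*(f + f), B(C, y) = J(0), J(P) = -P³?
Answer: 0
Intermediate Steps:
M(S, T) = 7*T
B(C, y) = 0 (B(C, y) = -1*0³ = -1*0 = 0)
v(f) = 3 - 8*f/7 (v(f) = 3 - 4*(f + f)/7 = 3 - 4*2*f/7 = 3 - 8*f/7)
V(N) = -1 + N² + 5*N/7 (V(N) = (N² + (3 - 8/7*2)*N) + (-3 + 2) = (N² + (3 - 16/7)*N) - 1 = (N² + 5*N/7) - 1 = -1 + N² + 5*N/7)
V(8)*B(M(3, -2), -2) = (-1 + 8² + (5/7)*8)*0 = (-1 + 64 + 40/7)*0 = (481/7)*0 = 0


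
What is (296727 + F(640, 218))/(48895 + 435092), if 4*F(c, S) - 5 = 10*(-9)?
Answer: 1186823/1935948 ≈ 0.61304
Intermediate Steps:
F(c, S) = -85/4 (F(c, S) = 5/4 + (10*(-9))/4 = 5/4 + (¼)*(-90) = 5/4 - 45/2 = -85/4)
(296727 + F(640, 218))/(48895 + 435092) = (296727 - 85/4)/(48895 + 435092) = (1186823/4)/483987 = (1186823/4)*(1/483987) = 1186823/1935948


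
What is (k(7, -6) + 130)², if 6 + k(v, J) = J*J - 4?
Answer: 24336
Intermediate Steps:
k(v, J) = -10 + J² (k(v, J) = -6 + (J*J - 4) = -6 + (J² - 4) = -6 + (-4 + J²) = -10 + J²)
(k(7, -6) + 130)² = ((-10 + (-6)²) + 130)² = ((-10 + 36) + 130)² = (26 + 130)² = 156² = 24336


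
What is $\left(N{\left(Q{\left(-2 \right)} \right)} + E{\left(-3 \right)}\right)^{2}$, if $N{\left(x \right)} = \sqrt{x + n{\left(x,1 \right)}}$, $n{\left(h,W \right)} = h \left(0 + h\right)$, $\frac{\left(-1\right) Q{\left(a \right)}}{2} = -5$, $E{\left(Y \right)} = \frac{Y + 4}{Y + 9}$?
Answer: $\frac{3961}{36} + \frac{\sqrt{110}}{3} \approx 113.52$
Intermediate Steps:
$E{\left(Y \right)} = \frac{4 + Y}{9 + Y}$
$Q{\left(a \right)} = 10$ ($Q{\left(a \right)} = \left(-2\right) \left(-5\right) = 10$)
$n{\left(h,W \right)} = h^{2}$ ($n{\left(h,W \right)} = h h = h^{2}$)
$N{\left(x \right)} = \sqrt{x + x^{2}}$
$\left(N{\left(Q{\left(-2 \right)} \right)} + E{\left(-3 \right)}\right)^{2} = \left(\sqrt{10 \left(1 + 10\right)} + \frac{4 - 3}{9 - 3}\right)^{2} = \left(\sqrt{10 \cdot 11} + \frac{1}{6} \cdot 1\right)^{2} = \left(\sqrt{110} + \frac{1}{6} \cdot 1\right)^{2} = \left(\sqrt{110} + \frac{1}{6}\right)^{2} = \left(\frac{1}{6} + \sqrt{110}\right)^{2}$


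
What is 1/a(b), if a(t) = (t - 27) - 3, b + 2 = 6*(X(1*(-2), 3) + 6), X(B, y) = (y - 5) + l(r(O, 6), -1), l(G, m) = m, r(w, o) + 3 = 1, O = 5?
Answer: -1/14 ≈ -0.071429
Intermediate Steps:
r(w, o) = -2 (r(w, o) = -3 + 1 = -2)
X(B, y) = -6 + y (X(B, y) = (y - 5) - 1 = (-5 + y) - 1 = -6 + y)
b = 16 (b = -2 + 6*((-6 + 3) + 6) = -2 + 6*(-3 + 6) = -2 + 6*3 = -2 + 18 = 16)
a(t) = -30 + t (a(t) = (-27 + t) - 3 = -30 + t)
1/a(b) = 1/(-30 + 16) = 1/(-14) = -1/14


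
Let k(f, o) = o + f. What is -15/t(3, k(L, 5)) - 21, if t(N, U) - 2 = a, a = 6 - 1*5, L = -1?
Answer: -26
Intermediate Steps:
k(f, o) = f + o
a = 1 (a = 6 - 5 = 1)
t(N, U) = 3 (t(N, U) = 2 + 1 = 3)
-15/t(3, k(L, 5)) - 21 = -15/3 - 21 = (1/3)*(-15) - 21 = -5 - 21 = -26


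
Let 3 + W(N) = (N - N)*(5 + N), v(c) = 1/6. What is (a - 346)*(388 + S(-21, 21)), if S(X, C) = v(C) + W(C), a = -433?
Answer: -1800269/6 ≈ -3.0005e+5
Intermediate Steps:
v(c) = ⅙
W(N) = -3 (W(N) = -3 + (N - N)*(5 + N) = -3 + 0*(5 + N) = -3 + 0 = -3)
S(X, C) = -17/6 (S(X, C) = ⅙ - 3 = -17/6)
(a - 346)*(388 + S(-21, 21)) = (-433 - 346)*(388 - 17/6) = -779*2311/6 = -1800269/6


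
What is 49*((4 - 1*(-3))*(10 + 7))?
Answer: 5831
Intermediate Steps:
49*((4 - 1*(-3))*(10 + 7)) = 49*((4 + 3)*17) = 49*(7*17) = 49*119 = 5831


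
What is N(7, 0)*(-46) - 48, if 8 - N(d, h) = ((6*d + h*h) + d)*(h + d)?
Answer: 15362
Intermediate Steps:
N(d, h) = 8 - (d + h)*(h² + 7*d) (N(d, h) = 8 - ((6*d + h*h) + d)*(h + d) = 8 - ((6*d + h²) + d)*(d + h) = 8 - ((h² + 6*d) + d)*(d + h) = 8 - (h² + 7*d)*(d + h) = 8 - (d + h)*(h² + 7*d))
N(7, 0)*(-46) - 48 = (8 - 1*0³ - 7*7² - 1*7*0² - 7*7*0)*(-46) - 48 = (8 - 1*0 - 7*49 - 1*7*0 + 0)*(-46) - 48 = (8 + 0 - 343 + 0 + 0)*(-46) - 48 = -335*(-46) - 48 = 15410 - 48 = 15362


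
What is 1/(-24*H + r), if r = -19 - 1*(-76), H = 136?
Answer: -1/3207 ≈ -0.00031182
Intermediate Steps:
r = 57 (r = -19 + 76 = 57)
1/(-24*H + r) = 1/(-24*136 + 57) = 1/(-3264 + 57) = 1/(-3207) = -1/3207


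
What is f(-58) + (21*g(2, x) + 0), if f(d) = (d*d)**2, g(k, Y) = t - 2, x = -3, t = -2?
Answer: 11316412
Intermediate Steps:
g(k, Y) = -4 (g(k, Y) = -2 - 2 = -4)
f(d) = d**4 (f(d) = (d**2)**2 = d**4)
f(-58) + (21*g(2, x) + 0) = (-58)**4 + (21*(-4) + 0) = 11316496 + (-84 + 0) = 11316496 - 84 = 11316412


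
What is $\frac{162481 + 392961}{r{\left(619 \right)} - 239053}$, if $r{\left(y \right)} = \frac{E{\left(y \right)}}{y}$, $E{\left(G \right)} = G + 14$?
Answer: $- \frac{171909299}{73986587} \approx -2.3235$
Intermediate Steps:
$E{\left(G \right)} = 14 + G$
$r{\left(y \right)} = \frac{14 + y}{y}$
$\frac{162481 + 392961}{r{\left(619 \right)} - 239053} = \frac{162481 + 392961}{\frac{14 + 619}{619} - 239053} = \frac{555442}{\frac{1}{619} \cdot 633 - 239053} = \frac{555442}{\frac{633}{619} - 239053} = \frac{555442}{- \frac{147973174}{619}} = 555442 \left(- \frac{619}{147973174}\right) = - \frac{171909299}{73986587}$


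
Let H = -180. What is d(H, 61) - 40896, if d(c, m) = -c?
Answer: -40716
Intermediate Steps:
d(H, 61) - 40896 = -1*(-180) - 40896 = 180 - 40896 = -40716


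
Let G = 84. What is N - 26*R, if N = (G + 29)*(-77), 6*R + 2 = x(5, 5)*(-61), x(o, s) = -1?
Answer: -26870/3 ≈ -8956.7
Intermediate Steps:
R = 59/6 (R = -1/3 + (-1*(-61))/6 = -1/3 + (1/6)*61 = -1/3 + 61/6 = 59/6 ≈ 9.8333)
N = -8701 (N = (84 + 29)*(-77) = 113*(-77) = -8701)
N - 26*R = -8701 - 26*59/6 = -8701 - 1*767/3 = -8701 - 767/3 = -26870/3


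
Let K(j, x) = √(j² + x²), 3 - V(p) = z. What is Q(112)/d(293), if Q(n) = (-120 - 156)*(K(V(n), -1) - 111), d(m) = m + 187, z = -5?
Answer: 2553/40 - 23*√65/40 ≈ 59.189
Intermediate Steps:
d(m) = 187 + m
V(p) = 8 (V(p) = 3 - 1*(-5) = 3 + 5 = 8)
Q(n) = 30636 - 276*√65 (Q(n) = (-120 - 156)*(√(8² + (-1)²) - 111) = -276*(√(64 + 1) - 111) = -276*(√65 - 111) = -276*(-111 + √65) = 30636 - 276*√65)
Q(112)/d(293) = (30636 - 276*√65)/(187 + 293) = (30636 - 276*√65)/480 = (30636 - 276*√65)*(1/480) = 2553/40 - 23*√65/40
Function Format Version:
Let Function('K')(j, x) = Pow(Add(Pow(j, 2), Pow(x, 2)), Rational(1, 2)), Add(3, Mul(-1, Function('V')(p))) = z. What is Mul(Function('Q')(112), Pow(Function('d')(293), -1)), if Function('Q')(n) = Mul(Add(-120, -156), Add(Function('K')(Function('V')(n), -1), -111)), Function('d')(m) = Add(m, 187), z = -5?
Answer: Add(Rational(2553, 40), Mul(Rational(-23, 40), Pow(65, Rational(1, 2)))) ≈ 59.189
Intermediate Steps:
Function('d')(m) = Add(187, m)
Function('V')(p) = 8 (Function('V')(p) = Add(3, Mul(-1, -5)) = Add(3, 5) = 8)
Function('Q')(n) = Add(30636, Mul(-276, Pow(65, Rational(1, 2)))) (Function('Q')(n) = Mul(Add(-120, -156), Add(Pow(Add(Pow(8, 2), Pow(-1, 2)), Rational(1, 2)), -111)) = Mul(-276, Add(Pow(Add(64, 1), Rational(1, 2)), -111)) = Mul(-276, Add(Pow(65, Rational(1, 2)), -111)) = Mul(-276, Add(-111, Pow(65, Rational(1, 2)))) = Add(30636, Mul(-276, Pow(65, Rational(1, 2)))))
Mul(Function('Q')(112), Pow(Function('d')(293), -1)) = Mul(Add(30636, Mul(-276, Pow(65, Rational(1, 2)))), Pow(Add(187, 293), -1)) = Mul(Add(30636, Mul(-276, Pow(65, Rational(1, 2)))), Pow(480, -1)) = Mul(Add(30636, Mul(-276, Pow(65, Rational(1, 2)))), Rational(1, 480)) = Add(Rational(2553, 40), Mul(Rational(-23, 40), Pow(65, Rational(1, 2))))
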